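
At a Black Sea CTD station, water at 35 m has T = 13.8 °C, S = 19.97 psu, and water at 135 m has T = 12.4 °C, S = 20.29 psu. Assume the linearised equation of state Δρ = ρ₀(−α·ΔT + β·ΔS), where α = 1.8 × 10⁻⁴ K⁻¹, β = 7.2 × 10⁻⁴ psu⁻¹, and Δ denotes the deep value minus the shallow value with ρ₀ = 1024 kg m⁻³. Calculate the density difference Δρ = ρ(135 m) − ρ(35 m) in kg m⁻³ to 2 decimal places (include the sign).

+0.49 kg m⁻³

ΔT = -1.4 K, ΔS = +0.32 psu (deep − shallow).
Δρ/ρ₀ = −(1.8 × 10⁻⁴)(-1.4) + (7.2 × 10⁻⁴)(+0.32) = 4.824 × 10⁻⁴.
Δρ = 1024 × (4.824 × 10⁻⁴) = +0.49 kg m⁻³.
Positive Δρ: denser below, stable.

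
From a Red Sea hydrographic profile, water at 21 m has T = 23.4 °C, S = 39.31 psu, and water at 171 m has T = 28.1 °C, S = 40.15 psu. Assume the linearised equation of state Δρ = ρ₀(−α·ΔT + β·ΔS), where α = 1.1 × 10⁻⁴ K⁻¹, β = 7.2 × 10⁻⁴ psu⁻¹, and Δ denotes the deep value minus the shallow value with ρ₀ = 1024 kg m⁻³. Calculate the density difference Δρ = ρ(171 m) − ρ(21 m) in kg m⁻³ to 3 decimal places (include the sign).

+0.090 kg m⁻³

ΔT = +4.7 K, ΔS = +0.84 psu (deep − shallow).
Δρ/ρ₀ = −(1.1 × 10⁻⁴)(+4.7) + (7.2 × 10⁻⁴)(+0.84) = 8.78 × 10⁻⁵.
Δρ = 1024 × (8.78 × 10⁻⁵) = +0.090 kg m⁻³.
Positive Δρ: denser below, stable.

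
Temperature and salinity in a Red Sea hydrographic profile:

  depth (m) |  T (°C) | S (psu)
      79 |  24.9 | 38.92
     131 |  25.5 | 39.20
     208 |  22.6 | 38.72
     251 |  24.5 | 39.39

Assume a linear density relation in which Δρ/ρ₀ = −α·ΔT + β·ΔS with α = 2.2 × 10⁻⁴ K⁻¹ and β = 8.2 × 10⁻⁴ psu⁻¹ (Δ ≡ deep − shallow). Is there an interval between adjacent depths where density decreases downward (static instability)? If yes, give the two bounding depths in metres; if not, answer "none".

none

Evaluate Δρ/ρ₀ = −αΔT + βΔS across each adjacent pair:
  79–131 m: −αΔT+βΔS = −(2.2 × 10⁻⁴)(+0.6)+(8.2 × 10⁻⁴)(+0.28) = 9.8 × 10⁻⁵ → stable
  131–208 m: −αΔT+βΔS = −(2.2 × 10⁻⁴)(-2.9)+(8.2 × 10⁻⁴)(-0.48) = 2.4 × 10⁻⁴ → stable
  208–251 m: −αΔT+βΔS = −(2.2 × 10⁻⁴)(+1.9)+(8.2 × 10⁻⁴)(+0.67) = 1.3 × 10⁻⁴ → stable
Every interval has Δρ > 0: the column is stably stratified throughout.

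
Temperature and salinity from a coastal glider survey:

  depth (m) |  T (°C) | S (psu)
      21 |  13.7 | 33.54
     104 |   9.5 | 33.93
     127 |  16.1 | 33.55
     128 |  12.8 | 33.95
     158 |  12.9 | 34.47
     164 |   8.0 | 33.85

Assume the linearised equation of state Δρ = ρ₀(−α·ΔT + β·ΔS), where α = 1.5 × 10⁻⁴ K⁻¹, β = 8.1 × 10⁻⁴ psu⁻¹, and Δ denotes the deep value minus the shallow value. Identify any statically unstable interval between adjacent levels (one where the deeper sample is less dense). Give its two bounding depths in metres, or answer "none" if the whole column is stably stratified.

104–127 m

Evaluate Δρ/ρ₀ = −αΔT + βΔS across each adjacent pair:
  21–104 m: −αΔT+βΔS = −(1.5 × 10⁻⁴)(-4.2)+(8.1 × 10⁻⁴)(+0.39) = 9.5 × 10⁻⁴ → stable
  104–127 m: −αΔT+βΔS = −(1.5 × 10⁻⁴)(+6.6)+(8.1 × 10⁻⁴)(-0.38) = -1.3 × 10⁻³ → UNSTABLE
  127–128 m: −αΔT+βΔS = −(1.5 × 10⁻⁴)(-3.3)+(8.1 × 10⁻⁴)(+0.40) = 8.2 × 10⁻⁴ → stable
  128–158 m: −αΔT+βΔS = −(1.5 × 10⁻⁴)(+0.1)+(8.1 × 10⁻⁴)(+0.52) = 4.1 × 10⁻⁴ → stable
  158–164 m: −αΔT+βΔS = −(1.5 × 10⁻⁴)(-4.9)+(8.1 × 10⁻⁴)(-0.62) = 2.3 × 10⁻⁴ → stable
The 104–127 m interval has Δρ < 0: lighter water underlies denser water.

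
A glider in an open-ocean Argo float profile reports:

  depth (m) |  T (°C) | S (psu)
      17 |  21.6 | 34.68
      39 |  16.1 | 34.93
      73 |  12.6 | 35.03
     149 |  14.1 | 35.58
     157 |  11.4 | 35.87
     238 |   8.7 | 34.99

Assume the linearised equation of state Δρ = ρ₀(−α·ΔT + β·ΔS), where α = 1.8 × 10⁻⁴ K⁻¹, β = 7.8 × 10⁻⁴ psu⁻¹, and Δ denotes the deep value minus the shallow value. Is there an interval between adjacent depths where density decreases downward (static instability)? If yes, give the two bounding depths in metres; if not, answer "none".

Evaluate Δρ/ρ₀ = −αΔT + βΔS across each adjacent pair:
  17–39 m: −αΔT+βΔS = −(1.8 × 10⁻⁴)(-5.5)+(7.8 × 10⁻⁴)(+0.25) = 1.2 × 10⁻³ → stable
  39–73 m: −αΔT+βΔS = −(1.8 × 10⁻⁴)(-3.5)+(7.8 × 10⁻⁴)(+0.10) = 7.1 × 10⁻⁴ → stable
  73–149 m: −αΔT+βΔS = −(1.8 × 10⁻⁴)(+1.5)+(7.8 × 10⁻⁴)(+0.55) = 1.6 × 10⁻⁴ → stable
  149–157 m: −αΔT+βΔS = −(1.8 × 10⁻⁴)(-2.7)+(7.8 × 10⁻⁴)(+0.29) = 7.1 × 10⁻⁴ → stable
  157–238 m: −αΔT+βΔS = −(1.8 × 10⁻⁴)(-2.7)+(7.8 × 10⁻⁴)(-0.88) = -2.0 × 10⁻⁴ → UNSTABLE
The 157–238 m interval has Δρ < 0: lighter water underlies denser water.

157–238 m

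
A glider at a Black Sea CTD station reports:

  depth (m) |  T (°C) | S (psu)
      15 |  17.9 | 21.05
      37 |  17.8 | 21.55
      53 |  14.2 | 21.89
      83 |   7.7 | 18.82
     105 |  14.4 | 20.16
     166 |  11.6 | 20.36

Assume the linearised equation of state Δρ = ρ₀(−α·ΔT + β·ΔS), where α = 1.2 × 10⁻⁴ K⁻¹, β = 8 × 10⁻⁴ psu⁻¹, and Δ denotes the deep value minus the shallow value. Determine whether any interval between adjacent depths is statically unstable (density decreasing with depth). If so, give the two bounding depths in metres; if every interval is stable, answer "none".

53–83 m

Evaluate Δρ/ρ₀ = −αΔT + βΔS across each adjacent pair:
  15–37 m: −αΔT+βΔS = −(1.2 × 10⁻⁴)(-0.1)+(8 × 10⁻⁴)(+0.50) = 4.1 × 10⁻⁴ → stable
  37–53 m: −αΔT+βΔS = −(1.2 × 10⁻⁴)(-3.6)+(8 × 10⁻⁴)(+0.34) = 7.0 × 10⁻⁴ → stable
  53–83 m: −αΔT+βΔS = −(1.2 × 10⁻⁴)(-6.5)+(8 × 10⁻⁴)(-3.07) = -1.7 × 10⁻³ → UNSTABLE
  83–105 m: −αΔT+βΔS = −(1.2 × 10⁻⁴)(+6.7)+(8 × 10⁻⁴)(+1.34) = 2.7 × 10⁻⁴ → stable
  105–166 m: −αΔT+βΔS = −(1.2 × 10⁻⁴)(-2.8)+(8 × 10⁻⁴)(+0.20) = 5.0 × 10⁻⁴ → stable
The 53–83 m interval has Δρ < 0: lighter water underlies denser water.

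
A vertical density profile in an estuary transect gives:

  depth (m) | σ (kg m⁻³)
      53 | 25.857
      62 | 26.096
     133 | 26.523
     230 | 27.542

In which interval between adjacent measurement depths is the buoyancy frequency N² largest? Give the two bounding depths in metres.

53–62 m

Compute the density gradient over each adjacent pair:
  53–62 m: Δρ/Δz = 0.239/9 = 0.027 kg m⁻⁴
  62–133 m: Δρ/Δz = 0.427/71 = 6.0 × 10⁻³ kg m⁻⁴
  133–230 m: Δρ/Δz = 1.019/97 = 0.011 kg m⁻⁴
The largest gradient is in the 53–62 m interval — the pycnocline.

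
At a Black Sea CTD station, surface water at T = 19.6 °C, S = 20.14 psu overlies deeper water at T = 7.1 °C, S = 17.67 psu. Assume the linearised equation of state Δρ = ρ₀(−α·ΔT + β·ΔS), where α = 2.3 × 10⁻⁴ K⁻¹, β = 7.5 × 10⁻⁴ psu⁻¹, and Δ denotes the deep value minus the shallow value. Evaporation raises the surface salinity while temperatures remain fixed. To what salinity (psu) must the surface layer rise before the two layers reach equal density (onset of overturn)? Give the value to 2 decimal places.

Neutral buoyancy requires −α(T_deep − T_surf) + β(S_deep − S_surf′) = 0.
S_surf′ = S_deep − (α/β)·ΔT = 17.67 − (2.3 × 10⁻⁴/7.5 × 10⁻⁴)·(-12.5) = 21.5033 psu.
Increase required: 21.5033 − 20.14 = 1.3633 psu.

21.50 psu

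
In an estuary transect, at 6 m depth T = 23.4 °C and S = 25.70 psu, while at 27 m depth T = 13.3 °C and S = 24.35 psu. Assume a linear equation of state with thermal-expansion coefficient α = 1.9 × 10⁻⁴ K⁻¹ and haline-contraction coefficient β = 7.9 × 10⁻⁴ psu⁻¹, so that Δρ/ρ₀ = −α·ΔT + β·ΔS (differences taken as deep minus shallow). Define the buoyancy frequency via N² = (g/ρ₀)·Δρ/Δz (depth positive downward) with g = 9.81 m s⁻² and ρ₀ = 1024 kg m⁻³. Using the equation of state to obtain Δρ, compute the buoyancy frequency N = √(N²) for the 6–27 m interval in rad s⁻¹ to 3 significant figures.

ΔT = -10.1 K, ΔS = -1.35 psu (deep − shallow).
Δρ/ρ₀ = −αΔT + βΔS = 1.919 × 10⁻³ − 1.0665 × 10⁻³ = 8.525 × 10⁻⁴, so Δρ ≈ 0.8730 kg m⁻³.
N² = (g/ρ₀)·Δρ/Δz = g·(Δρ/ρ₀)/Δz = 9.81 × 8.525 × 10⁻⁴ / 21 = 3.9824 × 10⁻⁴ s⁻².
N = √(3.9824 × 10⁻⁴) = 0.019956 rad s⁻¹ ≈ 0.0200 rad s⁻¹.

0.0200 rad s⁻¹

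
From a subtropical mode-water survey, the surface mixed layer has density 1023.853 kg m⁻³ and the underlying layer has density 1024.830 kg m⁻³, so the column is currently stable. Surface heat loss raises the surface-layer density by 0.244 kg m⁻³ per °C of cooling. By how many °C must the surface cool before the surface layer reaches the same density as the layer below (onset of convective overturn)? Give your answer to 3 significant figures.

Density deficit of the surface layer: 1024.830 − 1023.853 = 0.977 kg m⁻³.
Required change = 0.977 / 0.244 = 4.00 °C.

4.00 °C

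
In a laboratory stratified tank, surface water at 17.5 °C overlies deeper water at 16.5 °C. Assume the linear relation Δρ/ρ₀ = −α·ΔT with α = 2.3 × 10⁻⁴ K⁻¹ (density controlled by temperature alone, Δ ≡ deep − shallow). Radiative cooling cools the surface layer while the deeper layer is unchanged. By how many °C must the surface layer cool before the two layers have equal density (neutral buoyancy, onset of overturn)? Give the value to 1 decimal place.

1.0 °C

With temperature the only control, equal density requires T_surf′ = T_deep.
T_surf′ = 16.5 °C.
Cooling required: 17.5 − 16.5 = 1.0 °C.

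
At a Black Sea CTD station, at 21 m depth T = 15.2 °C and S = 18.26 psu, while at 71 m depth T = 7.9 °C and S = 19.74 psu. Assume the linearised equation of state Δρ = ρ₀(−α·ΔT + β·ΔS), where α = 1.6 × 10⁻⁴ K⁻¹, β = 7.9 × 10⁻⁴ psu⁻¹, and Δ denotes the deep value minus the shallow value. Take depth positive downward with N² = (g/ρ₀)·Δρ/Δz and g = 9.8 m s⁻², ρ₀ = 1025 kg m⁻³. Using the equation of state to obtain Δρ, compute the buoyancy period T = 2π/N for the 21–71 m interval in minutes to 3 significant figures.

ΔT = -7.3 K, ΔS = +1.48 psu (deep − shallow).
Δρ/ρ₀ = −αΔT + βΔS = 1.168 × 10⁻³ + 1.1692 × 10⁻³ = 2.3372 × 10⁻³, so Δρ ≈ 2.396 kg m⁻³.
N² = (g/ρ₀)·Δρ/Δz = g·(Δρ/ρ₀)/Δz = 9.8 × 2.3372 × 10⁻³ / 50 = 4.5809 × 10⁻⁴ s⁻².
N = √(4.5809 × 10⁻⁴) = 0.021403 rad s⁻¹ → T = 2π/N = 293.57 s = 4.8928 min ≈ 4.89 min.

4.89 min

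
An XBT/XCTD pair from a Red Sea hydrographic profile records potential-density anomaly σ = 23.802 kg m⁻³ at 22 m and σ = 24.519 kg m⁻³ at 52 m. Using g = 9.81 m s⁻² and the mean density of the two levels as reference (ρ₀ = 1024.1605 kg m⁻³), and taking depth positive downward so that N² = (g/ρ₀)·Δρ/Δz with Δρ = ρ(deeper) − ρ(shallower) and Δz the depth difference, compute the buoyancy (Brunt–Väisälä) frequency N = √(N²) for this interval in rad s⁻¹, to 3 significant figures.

Δρ = 1024.519 − 1023.802 = 0.717 kg m⁻³ over Δz = 52 − 22 = 30 m.
N² = (9.81/1024.1605) × (0.717/30) = 2.2893 × 10⁻⁴ s⁻².
N = √(2.2893 × 10⁻⁴) = 0.015130 rad s⁻¹ ≈ 0.0151 rad s⁻¹.
Since Δρ > 0 the layer is stably stratified.

0.0151 rad s⁻¹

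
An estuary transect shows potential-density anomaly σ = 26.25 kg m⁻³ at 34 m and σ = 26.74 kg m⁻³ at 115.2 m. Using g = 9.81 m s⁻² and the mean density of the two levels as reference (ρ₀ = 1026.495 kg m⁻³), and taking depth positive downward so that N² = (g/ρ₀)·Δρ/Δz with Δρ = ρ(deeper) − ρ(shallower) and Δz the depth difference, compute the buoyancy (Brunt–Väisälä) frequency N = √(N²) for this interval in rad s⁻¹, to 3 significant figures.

7.59 × 10⁻³ rad s⁻¹

Δρ = 1026.74 − 1026.25 = 0.49 kg m⁻³ over Δz = 115.2 − 34 = 81.2 m.
N² = (9.81/1026.495) × (0.49/81.2) = 5.7670 × 10⁻⁵ s⁻².
N = √(5.7670 × 10⁻⁵) = 7.5941 × 10⁻³ rad s⁻¹ ≈ 7.59 × 10⁻³ rad s⁻¹.
A positive N² confirms static stability across the interval.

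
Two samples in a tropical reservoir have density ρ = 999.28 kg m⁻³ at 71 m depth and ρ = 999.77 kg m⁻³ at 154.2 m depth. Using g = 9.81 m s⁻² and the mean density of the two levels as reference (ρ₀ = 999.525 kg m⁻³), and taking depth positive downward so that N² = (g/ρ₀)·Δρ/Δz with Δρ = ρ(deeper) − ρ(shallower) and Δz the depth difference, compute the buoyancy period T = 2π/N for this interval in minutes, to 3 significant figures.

Δρ = 999.77 − 999.28 = 0.49 kg m⁻³ over Δz = 154.2 − 71 = 83.2 m.
N² = (9.81/999.525) × (0.49/83.2) = 5.7803 × 10⁻⁵ s⁻².
N = √(5.7803 × 10⁻⁵) = 7.6028 × 10⁻³ rad s⁻¹, so T = 2π/N = 826.43 s = 13.774 min ≈ 13.8 min.

13.8 min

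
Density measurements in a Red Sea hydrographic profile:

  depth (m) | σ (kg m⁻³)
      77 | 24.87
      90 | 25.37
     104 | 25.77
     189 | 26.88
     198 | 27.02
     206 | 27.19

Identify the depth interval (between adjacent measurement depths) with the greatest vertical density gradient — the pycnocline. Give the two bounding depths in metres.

Compute the density gradient over each adjacent pair:
  77–90 m: Δρ/Δz = 0.50/13 = 0.038 kg m⁻⁴
  90–104 m: Δρ/Δz = 0.40/14 = 0.029 kg m⁻⁴
  104–189 m: Δρ/Δz = 1.11/85 = 0.013 kg m⁻⁴
  189–198 m: Δρ/Δz = 0.14/9 = 0.016 kg m⁻⁴
  198–206 m: Δρ/Δz = 0.17/8 = 0.021 kg m⁻⁴
The largest gradient is in the 77–90 m interval — the pycnocline.

77–90 m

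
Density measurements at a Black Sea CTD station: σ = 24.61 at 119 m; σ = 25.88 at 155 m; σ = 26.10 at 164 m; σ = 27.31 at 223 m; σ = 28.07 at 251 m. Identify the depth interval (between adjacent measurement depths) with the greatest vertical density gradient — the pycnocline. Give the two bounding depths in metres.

119–155 m

Compute the density gradient over each adjacent pair:
  119–155 m: Δρ/Δz = 1.27/36 = 0.035 kg m⁻⁴
  155–164 m: Δρ/Δz = 0.22/9 = 0.024 kg m⁻⁴
  164–223 m: Δρ/Δz = 1.21/59 = 0.021 kg m⁻⁴
  223–251 m: Δρ/Δz = 0.76/28 = 0.027 kg m⁻⁴
The largest gradient is in the 119–155 m interval — the pycnocline.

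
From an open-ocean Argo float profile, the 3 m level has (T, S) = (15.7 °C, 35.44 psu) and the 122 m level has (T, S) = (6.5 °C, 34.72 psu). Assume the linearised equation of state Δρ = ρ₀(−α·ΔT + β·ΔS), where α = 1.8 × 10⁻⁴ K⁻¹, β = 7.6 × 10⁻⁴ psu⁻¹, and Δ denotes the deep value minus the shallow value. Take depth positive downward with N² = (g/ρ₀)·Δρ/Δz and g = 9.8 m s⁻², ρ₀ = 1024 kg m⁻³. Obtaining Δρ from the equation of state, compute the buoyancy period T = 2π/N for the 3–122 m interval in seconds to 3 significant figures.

658 s

ΔT = -9.2 K, ΔS = -0.72 psu (deep − shallow).
Δρ/ρ₀ = −αΔT + βΔS = 1.656 × 10⁻³ − 5.472 × 10⁻⁴ = 1.1088 × 10⁻³, so Δρ ≈ 1.135 kg m⁻³.
N² = (g/ρ₀)·Δρ/Δz = g·(Δρ/ρ₀)/Δz = 9.8 × 1.1088 × 10⁻³ / 119 = 9.1313 × 10⁻⁵ s⁻².
N = √(9.1313 × 10⁻⁵) = 9.5558 × 10⁻³ rad s⁻¹ → T = 2π/N = 657.53 s ≈ 658 s.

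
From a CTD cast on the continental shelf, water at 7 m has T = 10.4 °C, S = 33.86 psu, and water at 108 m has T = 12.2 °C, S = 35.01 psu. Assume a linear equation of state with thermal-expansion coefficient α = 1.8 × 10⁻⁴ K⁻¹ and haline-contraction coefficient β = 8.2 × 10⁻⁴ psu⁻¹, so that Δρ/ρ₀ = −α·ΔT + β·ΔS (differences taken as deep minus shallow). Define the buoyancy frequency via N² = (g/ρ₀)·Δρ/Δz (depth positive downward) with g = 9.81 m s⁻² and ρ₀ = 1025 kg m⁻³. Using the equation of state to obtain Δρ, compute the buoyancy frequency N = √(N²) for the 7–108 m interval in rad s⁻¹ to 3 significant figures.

7.75 × 10⁻³ rad s⁻¹

ΔT = +1.8 K, ΔS = +1.15 psu (deep − shallow).
Δρ/ρ₀ = −αΔT + βΔS = -3.24 × 10⁻⁴ + 9.43 × 10⁻⁴ = 6.19 × 10⁻⁴, so Δρ ≈ 0.6345 kg m⁻³.
N² = (g/ρ₀)·Δρ/Δz = g·(Δρ/ρ₀)/Δz = 9.81 × 6.19 × 10⁻⁴ / 101 = 6.0123 × 10⁻⁵ s⁻².
N = √(6.0123 × 10⁻⁵) = 7.7539 × 10⁻³ rad s⁻¹ ≈ 7.75 × 10⁻³ rad s⁻¹.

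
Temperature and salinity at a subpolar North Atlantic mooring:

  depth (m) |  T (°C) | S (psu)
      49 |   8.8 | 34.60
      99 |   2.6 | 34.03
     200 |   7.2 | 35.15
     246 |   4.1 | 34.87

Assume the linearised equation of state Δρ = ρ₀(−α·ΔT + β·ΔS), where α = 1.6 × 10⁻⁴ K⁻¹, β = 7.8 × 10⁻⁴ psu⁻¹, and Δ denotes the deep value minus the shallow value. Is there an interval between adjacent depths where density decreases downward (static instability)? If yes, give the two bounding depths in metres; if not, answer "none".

none

Evaluate Δρ/ρ₀ = −αΔT + βΔS across each adjacent pair:
  49–99 m: −αΔT+βΔS = −(1.6 × 10⁻⁴)(-6.2)+(7.8 × 10⁻⁴)(-0.57) = 5.5 × 10⁻⁴ → stable
  99–200 m: −αΔT+βΔS = −(1.6 × 10⁻⁴)(+4.6)+(7.8 × 10⁻⁴)(+1.12) = 1.4 × 10⁻⁴ → stable
  200–246 m: −αΔT+βΔS = −(1.6 × 10⁻⁴)(-3.1)+(7.8 × 10⁻⁴)(-0.28) = 2.8 × 10⁻⁴ → stable
Every interval has Δρ > 0: the column is stably stratified throughout.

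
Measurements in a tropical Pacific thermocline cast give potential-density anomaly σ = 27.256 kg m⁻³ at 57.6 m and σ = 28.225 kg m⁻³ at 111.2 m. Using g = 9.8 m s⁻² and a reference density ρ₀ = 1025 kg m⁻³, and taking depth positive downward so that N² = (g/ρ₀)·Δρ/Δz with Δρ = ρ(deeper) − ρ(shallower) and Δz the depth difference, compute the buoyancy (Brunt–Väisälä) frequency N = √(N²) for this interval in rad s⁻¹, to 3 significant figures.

Δρ = 1028.225 − 1027.256 = 0.969 kg m⁻³ over Δz = 111.2 − 57.6 = 53.6 m.
N² = (9.8/1025) × (0.969/53.6) = 1.7285 × 10⁻⁴ s⁻².
N = √(1.7285 × 10⁻⁴) = 0.013147 rad s⁻¹ ≈ 0.0131 rad s⁻¹.

0.0131 rad s⁻¹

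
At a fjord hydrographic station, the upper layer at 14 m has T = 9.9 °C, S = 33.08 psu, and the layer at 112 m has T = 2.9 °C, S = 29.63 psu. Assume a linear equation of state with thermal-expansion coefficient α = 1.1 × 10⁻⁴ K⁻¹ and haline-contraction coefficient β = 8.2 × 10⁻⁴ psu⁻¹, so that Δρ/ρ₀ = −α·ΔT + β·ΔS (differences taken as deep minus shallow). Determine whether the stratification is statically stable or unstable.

unstable

ΔT = 2.9 − 9.9 = -7.0 K and ΔS = 29.63 − 33.08 = -3.45 psu (deep − shallow).
−αΔT = 7.70 × 10⁻⁴; βΔS = -2.829 × 10⁻³; sum Δρ/ρ₀ = -2.059 × 10⁻³.
Δρ/ρ₀ < 0, so Δρ < 0: deeper water is lighter → statically unstable; the column would overturn.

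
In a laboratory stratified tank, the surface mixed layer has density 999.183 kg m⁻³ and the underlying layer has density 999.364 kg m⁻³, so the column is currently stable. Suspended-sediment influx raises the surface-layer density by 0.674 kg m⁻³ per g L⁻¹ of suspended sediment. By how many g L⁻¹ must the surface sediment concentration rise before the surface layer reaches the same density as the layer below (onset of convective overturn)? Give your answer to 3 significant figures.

0.269 g L⁻¹

Density deficit of the surface layer: 999.364 − 999.183 = 0.181 kg m⁻³.
Required change = 0.181 / 0.674 = 0.269 g L⁻¹.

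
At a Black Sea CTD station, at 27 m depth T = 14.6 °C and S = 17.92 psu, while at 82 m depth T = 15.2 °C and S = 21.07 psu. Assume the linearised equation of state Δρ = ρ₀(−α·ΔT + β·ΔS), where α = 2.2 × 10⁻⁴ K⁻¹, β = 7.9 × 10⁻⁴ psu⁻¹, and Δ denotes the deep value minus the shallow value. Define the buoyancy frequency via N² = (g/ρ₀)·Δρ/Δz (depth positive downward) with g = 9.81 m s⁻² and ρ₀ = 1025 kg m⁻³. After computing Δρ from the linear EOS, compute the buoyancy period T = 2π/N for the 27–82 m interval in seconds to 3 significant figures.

306 s

ΔT = +0.6 K, ΔS = +3.15 psu (deep − shallow).
Δρ/ρ₀ = −αΔT + βΔS = -1.32 × 10⁻⁴ + 2.4885 × 10⁻³ = 2.3565 × 10⁻³, so Δρ ≈ 2.415 kg m⁻³.
N² = (g/ρ₀)·Δρ/Δz = g·(Δρ/ρ₀)/Δz = 9.81 × 2.3565 × 10⁻³ / 55 = 4.2031 × 10⁻⁴ s⁻².
N = √(4.2031 × 10⁻⁴) = 0.020501 rad s⁻¹ → T = 2π/N = 306.48 s ≈ 306 s.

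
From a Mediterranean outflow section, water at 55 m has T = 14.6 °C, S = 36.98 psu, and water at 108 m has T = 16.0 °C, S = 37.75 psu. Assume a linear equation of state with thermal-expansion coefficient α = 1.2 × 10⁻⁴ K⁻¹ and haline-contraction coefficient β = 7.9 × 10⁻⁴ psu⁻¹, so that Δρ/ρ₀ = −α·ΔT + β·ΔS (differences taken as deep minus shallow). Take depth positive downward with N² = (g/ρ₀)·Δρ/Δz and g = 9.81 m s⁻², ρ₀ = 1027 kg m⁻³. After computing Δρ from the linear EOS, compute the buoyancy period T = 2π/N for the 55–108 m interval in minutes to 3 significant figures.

11.6 min

ΔT = +1.4 K, ΔS = +0.77 psu (deep − shallow).
Δρ/ρ₀ = −αΔT + βΔS = -1.68 × 10⁻⁴ + 6.083 × 10⁻⁴ = 4.403 × 10⁻⁴, so Δρ ≈ 0.4522 kg m⁻³.
N² = (g/ρ₀)·Δρ/Δz = g·(Δρ/ρ₀)/Δz = 9.81 × 4.403 × 10⁻⁴ / 53 = 8.1497 × 10⁻⁵ s⁻².
N = √(8.1497 × 10⁻⁵) = 9.0276 × 10⁻³ rad s⁻¹ → T = 2π/N = 696.00 s = 11.600 min ≈ 11.6 min.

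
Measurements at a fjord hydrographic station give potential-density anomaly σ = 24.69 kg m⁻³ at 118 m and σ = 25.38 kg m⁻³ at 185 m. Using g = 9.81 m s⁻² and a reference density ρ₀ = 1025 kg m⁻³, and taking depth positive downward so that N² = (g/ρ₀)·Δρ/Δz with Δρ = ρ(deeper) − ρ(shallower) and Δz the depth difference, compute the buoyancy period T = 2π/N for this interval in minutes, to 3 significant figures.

10.5 min

Δρ = 1025.38 − 1024.69 = 0.69 kg m⁻³ over Δz = 185 − 118 = 67 m.
N² = (9.81/1025) × (0.69/67) = 9.8564 × 10⁻⁵ s⁻².
N = √(9.8564 × 10⁻⁵) = 9.9279 × 10⁻³ rad s⁻¹, so T = 2π/N = 632.88 s = 10.548 min ≈ 10.5 min.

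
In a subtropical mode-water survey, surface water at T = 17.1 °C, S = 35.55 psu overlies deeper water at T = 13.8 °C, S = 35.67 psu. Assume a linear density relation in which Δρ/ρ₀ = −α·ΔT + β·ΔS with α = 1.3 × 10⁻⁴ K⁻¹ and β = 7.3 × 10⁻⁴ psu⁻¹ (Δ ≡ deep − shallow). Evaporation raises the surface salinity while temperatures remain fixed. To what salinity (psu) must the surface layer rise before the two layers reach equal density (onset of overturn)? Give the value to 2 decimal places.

36.26 psu

Neutral buoyancy requires −α(T_deep − T_surf) + β(S_deep − S_surf′) = 0.
S_surf′ = S_deep − (α/β)·ΔT = 35.67 − (1.3 × 10⁻⁴/7.3 × 10⁻⁴)·(-3.3) = 36.2577 psu.
Increase required: 36.2577 − 35.55 = 0.7077 psu.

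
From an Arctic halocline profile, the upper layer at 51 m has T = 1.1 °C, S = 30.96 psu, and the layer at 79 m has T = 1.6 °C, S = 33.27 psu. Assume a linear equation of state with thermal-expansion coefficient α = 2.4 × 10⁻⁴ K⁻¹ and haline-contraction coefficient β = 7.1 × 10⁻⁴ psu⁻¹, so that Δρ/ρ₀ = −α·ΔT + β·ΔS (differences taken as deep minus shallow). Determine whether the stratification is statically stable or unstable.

stable

ΔT = 1.6 − 1.1 = +0.5 K and ΔS = 33.27 − 30.96 = +2.31 psu (deep − shallow).
−αΔT = -1.20 × 10⁻⁴; βΔS = 1.6401 × 10⁻³; sum Δρ/ρ₀ = 1.5201 × 10⁻³.
Δρ/ρ₀ > 0, so Δρ > 0: deeper water is denser → statically stable.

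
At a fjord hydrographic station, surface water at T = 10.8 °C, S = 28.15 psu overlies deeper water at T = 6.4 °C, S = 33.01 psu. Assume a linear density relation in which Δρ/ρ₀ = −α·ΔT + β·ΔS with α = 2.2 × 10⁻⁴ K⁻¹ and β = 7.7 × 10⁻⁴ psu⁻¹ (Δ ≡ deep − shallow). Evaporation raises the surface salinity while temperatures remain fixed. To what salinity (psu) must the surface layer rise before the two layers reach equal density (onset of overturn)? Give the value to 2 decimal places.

34.27 psu

Neutral buoyancy requires −α(T_deep − T_surf) + β(S_deep − S_surf′) = 0.
S_surf′ = S_deep − (α/β)·ΔT = 33.01 − (2.2 × 10⁻⁴/7.7 × 10⁻⁴)·(-4.4) = 34.2671 psu.
Increase required: 34.2671 − 28.15 = 6.1171 psu.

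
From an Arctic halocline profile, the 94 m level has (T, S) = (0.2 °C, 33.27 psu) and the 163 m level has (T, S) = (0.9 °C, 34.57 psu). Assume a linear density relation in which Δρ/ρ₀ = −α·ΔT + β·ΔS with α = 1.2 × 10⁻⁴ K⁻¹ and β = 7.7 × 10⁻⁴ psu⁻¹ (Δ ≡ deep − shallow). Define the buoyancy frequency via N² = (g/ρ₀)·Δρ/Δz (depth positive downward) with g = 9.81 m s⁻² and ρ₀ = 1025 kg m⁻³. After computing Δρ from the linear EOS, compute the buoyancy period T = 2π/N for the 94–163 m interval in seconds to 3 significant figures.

ΔT = +0.7 K, ΔS = +1.30 psu (deep − shallow).
Δρ/ρ₀ = −αΔT + βΔS = -8.40 × 10⁻⁵ + 1.001 × 10⁻³ = 9.17 × 10⁻⁴, so Δρ ≈ 0.9399 kg m⁻³.
N² = (g/ρ₀)·Δρ/Δz = g·(Δρ/ρ₀)/Δz = 9.81 × 9.17 × 10⁻⁴ / 69 = 1.3037 × 10⁻⁴ s⁻².
N = √(1.3037 × 10⁻⁴) = 0.011418 rad s⁻¹ → T = 2π/N = 550.29 s ≈ 550 s.

550 s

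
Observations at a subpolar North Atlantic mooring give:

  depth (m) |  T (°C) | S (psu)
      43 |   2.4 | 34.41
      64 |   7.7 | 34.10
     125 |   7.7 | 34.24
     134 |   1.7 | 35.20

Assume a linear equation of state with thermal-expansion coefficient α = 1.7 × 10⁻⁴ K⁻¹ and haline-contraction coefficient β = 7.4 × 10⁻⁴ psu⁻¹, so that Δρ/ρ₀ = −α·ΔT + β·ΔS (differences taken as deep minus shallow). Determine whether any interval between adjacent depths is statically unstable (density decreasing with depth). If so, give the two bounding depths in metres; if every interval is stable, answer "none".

43–64 m

Evaluate Δρ/ρ₀ = −αΔT + βΔS across each adjacent pair:
  43–64 m: −αΔT+βΔS = −(1.7 × 10⁻⁴)(+5.3)+(7.4 × 10⁻⁴)(-0.31) = -1.1 × 10⁻³ → UNSTABLE
  64–125 m: −αΔT+βΔS = −(1.7 × 10⁻⁴)(+0.0)+(7.4 × 10⁻⁴)(+0.14) = 1.0 × 10⁻⁴ → stable
  125–134 m: −αΔT+βΔS = −(1.7 × 10⁻⁴)(-6.0)+(7.4 × 10⁻⁴)(+0.96) = 1.7 × 10⁻³ → stable
The 43–64 m interval has Δρ < 0: lighter water underlies denser water.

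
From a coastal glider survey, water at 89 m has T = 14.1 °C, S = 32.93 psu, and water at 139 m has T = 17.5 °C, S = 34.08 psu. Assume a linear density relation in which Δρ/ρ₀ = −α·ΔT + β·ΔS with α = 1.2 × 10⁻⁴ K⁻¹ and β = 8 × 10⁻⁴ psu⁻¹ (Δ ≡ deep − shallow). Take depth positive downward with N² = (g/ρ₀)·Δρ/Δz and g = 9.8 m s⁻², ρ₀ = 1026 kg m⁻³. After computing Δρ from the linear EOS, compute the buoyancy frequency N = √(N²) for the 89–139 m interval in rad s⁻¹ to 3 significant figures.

ΔT = +3.4 K, ΔS = +1.15 psu (deep − shallow).
Δρ/ρ₀ = −αΔT + βΔS = -4.08 × 10⁻⁴ + 9.20 × 10⁻⁴ = 5.12 × 10⁻⁴, so Δρ ≈ 0.5253 kg m⁻³.
N² = (g/ρ₀)·Δρ/Δz = g·(Δρ/ρ₀)/Δz = 9.8 × 5.12 × 10⁻⁴ / 50 = 1.0035 × 10⁻⁴ s⁻².
N = √(1.0035 × 10⁻⁴) = 0.010017 rad s⁻¹ ≈ 0.0100 rad s⁻¹.

0.0100 rad s⁻¹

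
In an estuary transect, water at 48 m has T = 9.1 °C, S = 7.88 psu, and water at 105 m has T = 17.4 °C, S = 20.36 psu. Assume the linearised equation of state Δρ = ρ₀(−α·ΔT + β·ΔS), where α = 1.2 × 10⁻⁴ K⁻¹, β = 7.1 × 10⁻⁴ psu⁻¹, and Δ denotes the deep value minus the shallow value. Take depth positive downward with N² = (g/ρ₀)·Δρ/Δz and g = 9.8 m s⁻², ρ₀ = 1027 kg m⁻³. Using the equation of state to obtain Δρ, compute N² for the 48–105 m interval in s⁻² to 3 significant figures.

ΔT = +8.3 K, ΔS = +12.48 psu (deep − shallow).
Δρ/ρ₀ = −αΔT + βΔS = -9.96 × 10⁻⁴ + 8.8608 × 10⁻³ = 7.8648 × 10⁻³, so Δρ ≈ 8.077 kg m⁻³.
N² = (g/ρ₀)·Δρ/Δz = g·(Δρ/ρ₀)/Δz = 9.8 × 7.8648 × 10⁻³ / 57 = 1.3522 × 10⁻³ s⁻² ≈ 1.35 × 10⁻³ s⁻².

1.35 × 10⁻³ s⁻²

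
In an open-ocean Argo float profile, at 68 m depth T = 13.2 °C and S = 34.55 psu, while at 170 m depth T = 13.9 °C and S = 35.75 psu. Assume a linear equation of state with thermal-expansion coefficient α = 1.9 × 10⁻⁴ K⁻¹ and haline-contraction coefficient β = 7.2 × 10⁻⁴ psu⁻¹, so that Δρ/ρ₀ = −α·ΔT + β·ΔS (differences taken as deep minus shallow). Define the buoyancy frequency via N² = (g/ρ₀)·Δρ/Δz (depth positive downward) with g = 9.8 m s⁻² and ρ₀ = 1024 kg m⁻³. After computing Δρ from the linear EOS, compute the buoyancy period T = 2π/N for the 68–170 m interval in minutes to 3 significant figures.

12.5 min

ΔT = +0.7 K, ΔS = +1.20 psu (deep − shallow).
Δρ/ρ₀ = −αΔT + βΔS = -1.33 × 10⁻⁴ + 8.64 × 10⁻⁴ = 7.31 × 10⁻⁴, so Δρ ≈ 0.7485 kg m⁻³.
N² = (g/ρ₀)·Δρ/Δz = g·(Δρ/ρ₀)/Δz = 9.8 × 7.31 × 10⁻⁴ / 102 = 7.0233 × 10⁻⁵ s⁻².
N = √(7.0233 × 10⁻⁵) = 8.3805 × 10⁻³ rad s⁻¹ → T = 2π/N = 749.74 s = 12.496 min ≈ 12.5 min.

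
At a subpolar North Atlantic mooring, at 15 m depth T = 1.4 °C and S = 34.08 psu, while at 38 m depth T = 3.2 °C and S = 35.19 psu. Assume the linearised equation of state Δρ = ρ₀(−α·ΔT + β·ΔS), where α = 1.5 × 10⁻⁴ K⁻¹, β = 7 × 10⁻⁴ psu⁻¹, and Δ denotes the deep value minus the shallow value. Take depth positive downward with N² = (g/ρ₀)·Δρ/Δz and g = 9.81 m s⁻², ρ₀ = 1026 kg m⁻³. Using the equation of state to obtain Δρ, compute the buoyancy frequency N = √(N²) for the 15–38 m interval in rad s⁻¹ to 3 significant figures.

ΔT = +1.8 K, ΔS = +1.11 psu (deep − shallow).
Δρ/ρ₀ = −αΔT + βΔS = -2.70 × 10⁻⁴ + 7.77 × 10⁻⁴ = 5.07 × 10⁻⁴, so Δρ ≈ 0.5202 kg m⁻³.
N² = (g/ρ₀)·Δρ/Δz = g·(Δρ/ρ₀)/Δz = 9.81 × 5.07 × 10⁻⁴ / 23 = 2.1625 × 10⁻⁴ s⁻².
N = √(2.1625 × 10⁻⁴) = 0.014705 rad s⁻¹ ≈ 0.0147 rad s⁻¹.

0.0147 rad s⁻¹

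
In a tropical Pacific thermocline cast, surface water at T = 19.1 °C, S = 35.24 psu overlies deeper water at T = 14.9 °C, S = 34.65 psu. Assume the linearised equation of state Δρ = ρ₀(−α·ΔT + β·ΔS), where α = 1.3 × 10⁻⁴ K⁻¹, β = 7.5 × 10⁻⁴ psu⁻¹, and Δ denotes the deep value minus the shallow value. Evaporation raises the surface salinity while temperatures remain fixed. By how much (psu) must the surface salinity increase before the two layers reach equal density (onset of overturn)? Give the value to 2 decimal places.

Neutral buoyancy requires −α(T_deep − T_surf) + β(S_deep − S_surf′) = 0.
S_surf′ = S_deep − (α/β)·ΔT = 34.65 − (1.3 × 10⁻⁴/7.5 × 10⁻⁴)·(-4.2) = 35.3780 psu.
Increase required: 35.3780 − 35.24 = 0.1380 psu.

0.14 psu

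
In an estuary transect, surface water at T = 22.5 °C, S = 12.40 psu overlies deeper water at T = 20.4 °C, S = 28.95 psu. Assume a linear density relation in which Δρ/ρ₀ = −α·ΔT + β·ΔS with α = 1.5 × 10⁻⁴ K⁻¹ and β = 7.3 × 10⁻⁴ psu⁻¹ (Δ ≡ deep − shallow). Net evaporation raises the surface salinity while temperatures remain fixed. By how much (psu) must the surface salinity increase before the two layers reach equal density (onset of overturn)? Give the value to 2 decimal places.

16.98 psu

Neutral buoyancy requires −α(T_deep − T_surf) + β(S_deep − S_surf′) = 0.
S_surf′ = S_deep − (α/β)·ΔT = 28.95 − (1.5 × 10⁻⁴/7.3 × 10⁻⁴)·(-2.1) = 29.3815 psu.
Increase required: 29.3815 − 12.40 = 16.9815 psu.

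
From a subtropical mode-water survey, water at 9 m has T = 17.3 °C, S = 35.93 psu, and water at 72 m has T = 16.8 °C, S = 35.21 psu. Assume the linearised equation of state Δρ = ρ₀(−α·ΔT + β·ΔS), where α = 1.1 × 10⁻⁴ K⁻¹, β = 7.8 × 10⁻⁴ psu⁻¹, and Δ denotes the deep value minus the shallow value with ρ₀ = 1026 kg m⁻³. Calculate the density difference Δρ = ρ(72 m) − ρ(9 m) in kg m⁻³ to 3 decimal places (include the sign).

-0.520 kg m⁻³

ΔT = -0.5 K, ΔS = -0.72 psu (deep − shallow).
Δρ/ρ₀ = −(1.1 × 10⁻⁴)(-0.5) + (7.8 × 10⁻⁴)(-0.72) = -5.066 × 10⁻⁴.
Δρ = 1026 × (-5.066 × 10⁻⁴) = -0.520 kg m⁻³.
Negative Δρ: lighter below, statically unstable.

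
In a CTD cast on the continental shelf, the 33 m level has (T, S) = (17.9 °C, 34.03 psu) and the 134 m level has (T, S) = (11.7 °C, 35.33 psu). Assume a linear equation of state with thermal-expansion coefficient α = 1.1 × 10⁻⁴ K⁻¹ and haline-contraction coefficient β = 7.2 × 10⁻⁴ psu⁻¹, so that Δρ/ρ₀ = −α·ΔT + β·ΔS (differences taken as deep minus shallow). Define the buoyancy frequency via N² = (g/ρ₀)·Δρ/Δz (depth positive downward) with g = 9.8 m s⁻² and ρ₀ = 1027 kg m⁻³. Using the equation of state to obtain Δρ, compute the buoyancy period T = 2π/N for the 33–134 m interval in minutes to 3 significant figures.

8.36 min

ΔT = -6.2 K, ΔS = +1.30 psu (deep − shallow).
Δρ/ρ₀ = −αΔT + βΔS = 6.82 × 10⁻⁴ + 9.36 × 10⁻⁴ = 1.618 × 10⁻³, so Δρ ≈ 1.662 kg m⁻³.
N² = (g/ρ₀)·Δρ/Δz = g·(Δρ/ρ₀)/Δz = 9.8 × 1.618 × 10⁻³ / 101 = 1.5699 × 10⁻⁴ s⁻².
N = √(1.5699 × 10⁻⁴) = 0.012530 rad s⁻¹ → T = 2π/N = 501.45 s = 8.3575 min ≈ 8.36 min.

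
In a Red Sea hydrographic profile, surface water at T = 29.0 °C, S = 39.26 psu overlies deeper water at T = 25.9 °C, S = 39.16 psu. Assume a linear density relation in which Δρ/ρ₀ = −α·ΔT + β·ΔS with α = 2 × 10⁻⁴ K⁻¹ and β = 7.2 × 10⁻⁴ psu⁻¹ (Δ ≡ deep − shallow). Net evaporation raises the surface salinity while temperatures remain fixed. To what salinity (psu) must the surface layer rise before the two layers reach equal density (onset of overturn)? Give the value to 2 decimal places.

40.02 psu

Neutral buoyancy requires −α(T_deep − T_surf) + β(S_deep − S_surf′) = 0.
S_surf′ = S_deep − (α/β)·ΔT = 39.16 − (2 × 10⁻⁴/7.2 × 10⁻⁴)·(-3.1) = 40.0211 psu.
Increase required: 40.0211 − 39.26 = 0.7611 psu.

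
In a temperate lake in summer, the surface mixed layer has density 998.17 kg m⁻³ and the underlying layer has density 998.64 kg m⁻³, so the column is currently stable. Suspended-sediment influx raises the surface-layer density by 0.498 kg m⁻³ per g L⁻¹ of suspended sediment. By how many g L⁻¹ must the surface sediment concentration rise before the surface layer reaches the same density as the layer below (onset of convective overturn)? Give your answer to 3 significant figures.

Density deficit of the surface layer: 998.64 − 998.17 = 0.47 kg m⁻³.
Required change = 0.47 / 0.498 = 0.944 g L⁻¹.

0.944 g L⁻¹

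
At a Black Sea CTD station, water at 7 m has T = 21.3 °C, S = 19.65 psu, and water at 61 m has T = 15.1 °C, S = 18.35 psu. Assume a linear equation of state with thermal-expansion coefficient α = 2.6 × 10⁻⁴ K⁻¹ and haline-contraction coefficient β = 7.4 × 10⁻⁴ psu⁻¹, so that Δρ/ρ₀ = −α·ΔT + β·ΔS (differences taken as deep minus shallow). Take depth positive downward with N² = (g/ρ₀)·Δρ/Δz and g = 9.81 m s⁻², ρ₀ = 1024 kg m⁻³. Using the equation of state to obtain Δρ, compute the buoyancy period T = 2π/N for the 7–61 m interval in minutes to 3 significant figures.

9.64 min

ΔT = -6.2 K, ΔS = -1.30 psu (deep − shallow).
Δρ/ρ₀ = −αΔT + βΔS = 1.612 × 10⁻³ − 9.62 × 10⁻⁴ = 6.50 × 10⁻⁴, so Δρ ≈ 0.6656 kg m⁻³.
N² = (g/ρ₀)·Δρ/Δz = g·(Δρ/ρ₀)/Δz = 9.81 × 6.50 × 10⁻⁴ / 54 = 1.1808 × 10⁻⁴ s⁻².
N = √(1.1808 × 10⁻⁴) = 0.010866 rad s⁻¹ → T = 2π/N = 578.24 s = 9.6373 min ≈ 9.64 min.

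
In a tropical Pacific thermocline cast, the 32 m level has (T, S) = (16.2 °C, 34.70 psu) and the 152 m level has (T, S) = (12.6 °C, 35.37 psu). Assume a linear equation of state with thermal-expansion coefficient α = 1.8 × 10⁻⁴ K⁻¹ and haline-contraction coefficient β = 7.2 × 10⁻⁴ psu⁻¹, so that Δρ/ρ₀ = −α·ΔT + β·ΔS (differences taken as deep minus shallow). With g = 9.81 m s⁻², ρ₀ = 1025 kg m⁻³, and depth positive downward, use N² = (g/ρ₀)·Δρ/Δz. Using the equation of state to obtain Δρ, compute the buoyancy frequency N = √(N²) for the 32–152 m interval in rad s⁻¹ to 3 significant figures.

ΔT = -3.6 K, ΔS = +0.67 psu (deep − shallow).
Δρ/ρ₀ = −αΔT + βΔS = 6.48 × 10⁻⁴ + 4.824 × 10⁻⁴ = 1.1304 × 10⁻³, so Δρ ≈ 1.159 kg m⁻³.
N² = (g/ρ₀)·Δρ/Δz = g·(Δρ/ρ₀)/Δz = 9.81 × 1.1304 × 10⁻³ / 120 = 9.2410 × 10⁻⁵ s⁻².
N = √(9.2410 × 10⁻⁵) = 9.6130 × 10⁻³ rad s⁻¹ ≈ 9.61 × 10⁻³ rad s⁻¹.

9.61 × 10⁻³ rad s⁻¹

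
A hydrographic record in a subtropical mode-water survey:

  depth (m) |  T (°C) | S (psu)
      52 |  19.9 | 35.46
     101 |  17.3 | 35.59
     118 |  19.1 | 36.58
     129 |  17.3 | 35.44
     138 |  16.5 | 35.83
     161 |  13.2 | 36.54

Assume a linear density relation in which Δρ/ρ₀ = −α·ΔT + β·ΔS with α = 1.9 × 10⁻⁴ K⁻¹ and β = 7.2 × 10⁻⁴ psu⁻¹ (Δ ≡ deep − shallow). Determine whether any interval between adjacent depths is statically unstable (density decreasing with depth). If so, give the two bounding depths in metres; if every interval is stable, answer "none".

118–129 m

Evaluate Δρ/ρ₀ = −αΔT + βΔS across each adjacent pair:
  52–101 m: −αΔT+βΔS = −(1.9 × 10⁻⁴)(-2.6)+(7.2 × 10⁻⁴)(+0.13) = 5.9 × 10⁻⁴ → stable
  101–118 m: −αΔT+βΔS = −(1.9 × 10⁻⁴)(+1.8)+(7.2 × 10⁻⁴)(+0.99) = 3.7 × 10⁻⁴ → stable
  118–129 m: −αΔT+βΔS = −(1.9 × 10⁻⁴)(-1.8)+(7.2 × 10⁻⁴)(-1.14) = -4.8 × 10⁻⁴ → UNSTABLE
  129–138 m: −αΔT+βΔS = −(1.9 × 10⁻⁴)(-0.8)+(7.2 × 10⁻⁴)(+0.39) = 4.3 × 10⁻⁴ → stable
  138–161 m: −αΔT+βΔS = −(1.9 × 10⁻⁴)(-3.3)+(7.2 × 10⁻⁴)(+0.71) = 1.1 × 10⁻³ → stable
The 118–129 m interval has Δρ < 0: lighter water underlies denser water.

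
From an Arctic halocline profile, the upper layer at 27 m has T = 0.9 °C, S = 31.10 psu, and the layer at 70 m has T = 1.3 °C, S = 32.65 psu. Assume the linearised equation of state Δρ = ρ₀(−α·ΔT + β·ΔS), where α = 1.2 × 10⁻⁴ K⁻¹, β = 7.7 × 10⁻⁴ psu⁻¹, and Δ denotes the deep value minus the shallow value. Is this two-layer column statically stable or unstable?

ΔT = 1.3 − 0.9 = +0.4 K and ΔS = 32.65 − 31.10 = +1.55 psu (deep − shallow).
−αΔT = -4.80 × 10⁻⁵; βΔS = 1.1935 × 10⁻³; sum Δρ/ρ₀ = 1.1455 × 10⁻³.
Δρ/ρ₀ > 0, so Δρ > 0: deeper water is denser → statically stable.

stable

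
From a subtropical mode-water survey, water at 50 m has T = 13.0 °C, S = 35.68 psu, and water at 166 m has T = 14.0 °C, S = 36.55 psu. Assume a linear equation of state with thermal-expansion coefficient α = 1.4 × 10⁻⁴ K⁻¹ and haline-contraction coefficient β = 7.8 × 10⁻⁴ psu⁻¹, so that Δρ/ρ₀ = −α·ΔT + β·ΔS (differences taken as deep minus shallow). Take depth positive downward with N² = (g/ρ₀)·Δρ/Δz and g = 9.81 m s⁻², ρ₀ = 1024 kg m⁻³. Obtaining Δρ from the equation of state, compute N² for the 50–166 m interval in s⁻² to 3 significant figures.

4.55 × 10⁻⁵ s⁻²

ΔT = +1.0 K, ΔS = +0.87 psu (deep − shallow).
Δρ/ρ₀ = −αΔT + βΔS = -1.40 × 10⁻⁴ + 6.786 × 10⁻⁴ = 5.386 × 10⁻⁴, so Δρ ≈ 0.5515 kg m⁻³.
N² = (g/ρ₀)·Δρ/Δz = g·(Δρ/ρ₀)/Δz = 9.81 × 5.386 × 10⁻⁴ / 116 = 4.5549 × 10⁻⁵ s⁻² ≈ 4.55 × 10⁻⁵ s⁻².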